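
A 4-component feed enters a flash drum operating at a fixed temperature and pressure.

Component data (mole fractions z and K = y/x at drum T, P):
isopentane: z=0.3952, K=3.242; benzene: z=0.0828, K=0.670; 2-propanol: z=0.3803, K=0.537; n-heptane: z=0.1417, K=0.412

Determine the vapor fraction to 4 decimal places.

ψ = 0.5560

Rachford–Rice: g(ψ) = Σ zᵢ(Kᵢ−1)/(1+ψ(Kᵢ−1)) = 0.
g(0) = ΣzᵢKᵢ − 1 = 0.5993 and g(1) = 1 − Σzᵢ/Kᵢ = -0.2976, so a root lies in (0, 1).
Newton–Raphson from ψ = 0.5:
  ψ = 0.5000: g = 0.03789, g' = -0.6908 → ψ = 0.5548
  ψ = 0.5548: g = 0.00079, g' = -0.6636 → ψ = 0.5560
Converged at ψ = 0.5560.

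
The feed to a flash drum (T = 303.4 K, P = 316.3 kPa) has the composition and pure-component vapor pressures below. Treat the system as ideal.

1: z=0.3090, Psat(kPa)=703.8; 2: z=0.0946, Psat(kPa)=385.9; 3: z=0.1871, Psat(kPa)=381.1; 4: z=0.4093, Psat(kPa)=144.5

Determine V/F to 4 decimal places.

V/F = 0.4592

Raoult's law: Kᵢ = Pᵢˢᵃᵗ/P = Pᵢˢᵃᵗ/316.3.
  K_1 = 703.8/316.3 = 2.225103, K_2 = 385.9/316.3 = 1.220044, K_3 = 381.1/316.3 = 1.204869, K_4 = 144.5/316.3 = 0.456845
Rachford–Rice: g(V/F) = Σ zᵢ(Kᵢ−1)/(1+V/F(Kᵢ−1)) = 0.
g(0) = ΣzᵢKᵢ − 1 = 0.2154 and g(1) = 1 − Σzᵢ/Kᵢ = -0.2676, so a root lies in (0, 1).
Newton iteration, V/F⁰ = 0.5:
  V/F = 0.5000: g = -0.01692, g' = -0.4161 → V/F = 0.4593
  V/F = 0.4593: g = -0.00004, g' = -0.4146 → V/F = 0.4592
Converged at V/F = 0.4592.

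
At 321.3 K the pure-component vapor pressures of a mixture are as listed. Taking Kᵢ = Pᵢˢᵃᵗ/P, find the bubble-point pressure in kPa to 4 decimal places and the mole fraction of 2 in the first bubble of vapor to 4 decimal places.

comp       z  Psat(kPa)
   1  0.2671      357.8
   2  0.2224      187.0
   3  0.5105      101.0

Pbub = 188.7177 kPa, y_2 = 0.2204

At the bubble point ψ → 0, so ΣzᵢKᵢ = 1 with Kᵢ = Pᵢˢᵃᵗ/P ⇒ P = ΣzᵢPᵢˢᵃᵗ.
P = 0.2671·357.8 + 0.2224·187.0 + 0.5105·101.0 = 188.7177 kPa
yᵢ = zᵢPᵢˢᵃᵗ/P ⇒ y_2 = 0.2224·187.0/188.7177 = 0.2204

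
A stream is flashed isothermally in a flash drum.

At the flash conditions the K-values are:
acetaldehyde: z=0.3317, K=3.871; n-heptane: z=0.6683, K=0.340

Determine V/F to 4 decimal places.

V/F = 0.2698

Rachford–Rice: g(V/F) = Σ zᵢ(Kᵢ−1)/(1+V/F(Kᵢ−1)) = 0.
Feasibility: ΣzᵢKᵢ = 1.5112, Σzᵢ/Kᵢ = 2.0513 — both > 1, two phases present.
Binary case is linear: z₁(K₁−1)(1+V/F(K₂−1)) + z₂(K₂−1)(1+V/F(K₁−1)) = 0
⇒ V/F = [z₁(K₁−1)+z₂(K₂−1)] / [−(K₁−1)(K₂−1)] = 0.51123/1.89486 = 0.2698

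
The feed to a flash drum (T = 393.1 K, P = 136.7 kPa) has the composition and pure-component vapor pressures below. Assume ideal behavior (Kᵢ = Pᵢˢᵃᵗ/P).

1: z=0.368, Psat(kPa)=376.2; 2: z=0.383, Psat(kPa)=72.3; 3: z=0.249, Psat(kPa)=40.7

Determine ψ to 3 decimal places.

Raoult's law: Kᵢ = Pᵢˢᵃᵗ/P = Pᵢˢᵃᵗ/136.7.
  K_1 = 376.2/136.7 = 2.75201, K_2 = 72.3/136.7 = 0.52890, K_3 = 40.7/136.7 = 0.29773
Rachford–Rice: g(ψ) = Σ zᵢ(Kᵢ−1)/(1+ψ(Kᵢ−1)) = 0.
Check two-phase: ΣzᵢKᵢ = 1.289 > 1 and Σzᵢ/Kᵢ = 1.694 > 1, so g(0) = 0.289 > 0 and g(1) = -0.694 < 0.
Newton–Raphson from ψ = 0.46:
  ψ = 0.460: g = -0.1316, g' = -0.753 → ψ = 0.285
  ψ = 0.285: g = 0.0029, g' = -0.808 → ψ = 0.289
Converged at ψ = 0.289.

ψ = 0.289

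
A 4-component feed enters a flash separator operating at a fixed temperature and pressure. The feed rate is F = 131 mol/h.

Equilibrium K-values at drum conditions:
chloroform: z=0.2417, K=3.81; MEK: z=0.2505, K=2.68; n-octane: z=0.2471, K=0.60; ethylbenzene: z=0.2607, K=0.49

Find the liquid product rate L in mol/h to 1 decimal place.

Newton–Raphson from V/F = 0.5:
  V/F = 0.5000: g = 0.20910, g' = -0.7227 → V/F = 0.7893
  V/F = 0.7893: g = 0.02499, g' = -0.5894 → V/F = 0.8317
  V/F = 0.8317: g = 0.00005, g' = -0.5877 → V/F = 0.8318
Converged at V/F = 0.8318.
Then V = V/F·F = 0.8318·131 = 109.0 mol/h and L = F − V = 22.0 mol/h.

L = 22.0 mol/h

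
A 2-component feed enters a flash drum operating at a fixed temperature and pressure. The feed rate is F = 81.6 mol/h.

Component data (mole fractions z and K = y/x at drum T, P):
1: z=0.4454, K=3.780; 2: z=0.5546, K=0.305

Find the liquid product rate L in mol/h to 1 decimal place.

L = 45.6 mol/h

Let ψ = V/F and solve Σ zᵢ(Kᵢ−1)/(1+ψ(Kᵢ−1)) = 0.
Check two-phase: ΣzᵢKᵢ = 1.8528 > 1 and Σzᵢ/Kᵢ = 1.9362 > 1, so g(0) = 0.8528 > 0 and g(1) = -0.9362 < 0.
Binary case is linear: z₁(K₁−1)(1+ψ(K₂−1)) + z₂(K₂−1)(1+ψ(K₁−1)) = 0
⇒ ψ = [z₁(K₁−1)+z₂(K₂−1)] / [−(K₁−1)(K₂−1)] = 0.85276/1.93210 = 0.4414
Then V = ψ·F = 0.4414·81.6 = 36.0 mol/h and L = F − V = 45.6 mol/h.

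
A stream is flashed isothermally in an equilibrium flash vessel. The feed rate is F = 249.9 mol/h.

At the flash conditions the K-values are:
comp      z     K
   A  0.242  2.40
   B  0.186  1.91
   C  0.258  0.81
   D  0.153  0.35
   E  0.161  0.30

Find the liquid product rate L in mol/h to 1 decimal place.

Iterate (Newton) starting at ψ = 0.6:
  ψ = 0.600: g = -0.1191, g' = -0.625 → ψ = 0.409
  ψ = 0.409: g = -0.0080, g' = -0.559 → ψ = 0.395
Converged at ψ = 0.395.
Then V = ψ·F = 0.3952·249.9 = 98.8 mol/h and L = F − V = 151.1 mol/h.

L = 151.1 mol/h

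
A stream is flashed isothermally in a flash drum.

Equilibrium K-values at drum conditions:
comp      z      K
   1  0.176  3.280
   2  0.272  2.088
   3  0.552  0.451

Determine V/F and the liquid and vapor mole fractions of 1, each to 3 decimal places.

V/F = 0.441, x_1 = 0.088, y_1 = 0.288

Material balance + equilibrium reduce to Σ zᵢ(Kᵢ−1)/(1+V/F(Kᵢ−1)) = 0.
Check two-phase: ΣzᵢKᵢ = 1.394 > 1 and Σzᵢ/Kᵢ = 1.408 > 1, so g(0) = 0.394 > 0 and g(1) = -0.408 < 0.
Newton–Raphson from V/F = 0.5:
  V/F = 0.500: g = -0.0385, g' = -0.651 → V/F = 0.441
Converged at V/F = 0.441.
Compositions from xᵢ = zᵢ/(1+V/F(Kᵢ−1)), yᵢ = Kᵢxᵢ:
  1: x = 0.088, y = 0.288
  2: x = 0.184, y = 0.384
  3: x = 0.729, y = 0.329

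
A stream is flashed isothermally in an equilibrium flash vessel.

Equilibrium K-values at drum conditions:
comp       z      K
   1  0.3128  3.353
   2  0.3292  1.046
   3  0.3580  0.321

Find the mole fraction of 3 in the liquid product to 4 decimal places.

Rachford–Rice: g(V/F) = Σ zᵢ(Kᵢ−1)/(1+V/F(Kᵢ−1)) = 0.
g(0) = ΣzᵢKᵢ − 1 = 0.5081 and g(1) = 1 − Σzᵢ/Kᵢ = -0.5233, so a root lies in (0, 1).
Iterate (Newton) starting at V/F = 0.48:
  V/F = 0.4800: g = -0.00016, g' = -0.7458 → V/F = 0.4798
Converged at V/F = 0.4798.
Compositions from xᵢ = zᵢ/(1+V/F(Kᵢ−1)), yᵢ = Kᵢxᵢ:
  1: x = 0.1469, y = 0.4926
  2: x = 0.3221, y = 0.3369
  3: x = 0.5310, y = 0.1704

x_3 = 0.5310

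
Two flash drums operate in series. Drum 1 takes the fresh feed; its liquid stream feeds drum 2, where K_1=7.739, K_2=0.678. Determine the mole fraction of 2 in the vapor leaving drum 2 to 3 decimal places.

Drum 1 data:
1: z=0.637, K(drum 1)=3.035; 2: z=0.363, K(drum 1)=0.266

Drum 1:
Material balance + equilibrium reduce to Σ zᵢ(Kᵢ−1)/(1+ψ₁(Kᵢ−1)) = 0.
Check two-phase: ΣzᵢKᵢ = 2.030 > 1 and Σzᵢ/Kᵢ = 1.575 > 1, so g(0) = 1.030 > 0 and g(1) = -0.575 < 0.
Newton iteration, ψ₁⁰ = 0.64:
  ψ₁ = 0.640: g = 0.0605, g' = -1.193 → ψ₁ = 0.691
  ψ₁ = 0.691: g = -0.0016, g' = -1.260 → ψ₁ = 0.689
Converged at ψ₁ = 0.689.
Drum-1 compositions:
  1: x = 0.265, y = 0.805
  2: x = 0.735, y = 0.195
Drum-2 feed = drum-1 liquid: z₂ = (0.2651, 0.7349).
Drum 2:
Material balance + equilibrium reduce to Σ zᵢ(Kᵢ−1)/(1+ψ₂(Kᵢ−1)) = 0.
Feasibility: ΣzᵢKᵢ = 2.550, Σzᵢ/Kᵢ = 1.118 — both > 1, two phases present.
Binary case is linear: z₁(K₁−1)(1+ψ₂(K₂−1)) + z₂(K₂−1)(1+ψ₂(K₁−1)) = 0
⇒ ψ₂ = [z₁(K₁−1)+z₂(K₂−1)] / [−(K₁−1)(K₂−1)] = 1.5497/2.1700 = 0.714
  1: x = 0.046, y = 0.353
  2: x = 0.954, y = 0.647

y_2 (drum 2) = 0.647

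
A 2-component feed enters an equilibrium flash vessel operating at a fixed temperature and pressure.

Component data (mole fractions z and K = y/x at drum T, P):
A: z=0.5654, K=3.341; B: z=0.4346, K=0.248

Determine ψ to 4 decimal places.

ψ = 0.5662

Material balance + equilibrium reduce to Σ zᵢ(Kᵢ−1)/(1+ψ(Kᵢ−1)) = 0.
g(0) = ΣzᵢKᵢ − 1 = 0.9968 and g(1) = 1 − Σzᵢ/Kᵢ = -0.9217, so a root lies in (0, 1).
Binary case is linear: z₁(K₁−1)(1+ψ(K₂−1)) + z₂(K₂−1)(1+ψ(K₁−1)) = 0
⇒ ψ = [z₁(K₁−1)+z₂(K₂−1)] / [−(K₁−1)(K₂−1)] = 0.99678/1.76043 = 0.5662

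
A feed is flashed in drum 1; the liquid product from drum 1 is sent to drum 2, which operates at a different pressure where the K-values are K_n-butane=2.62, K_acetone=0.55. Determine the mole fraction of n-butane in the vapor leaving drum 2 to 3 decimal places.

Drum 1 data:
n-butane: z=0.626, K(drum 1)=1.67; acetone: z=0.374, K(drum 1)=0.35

y_n-butane (drum 2) = 0.570

Drum 1:
Let ψ₁ = V/F and solve Σ zᵢ(Kᵢ−1)/(1+ψ₁(Kᵢ−1)) = 0.
Feasibility: ΣzᵢKᵢ = 1.176, Σzᵢ/Kᵢ = 1.443 — both > 1, two phases present.
Iterate (Newton) starting at ψ₁ = 0.41:
  ψ₁ = 0.410: g = -0.0024, g' = -0.467 → ψ₁ = 0.405
Converged at ψ₁ = 0.405.
Drum-1 compositions:
  n-butane: x = 0.492, y = 0.822
  acetone: x = 0.508, y = 0.178
Drum-2 feed = drum-1 liquid: z₂ = (0.4924, 0.5076).
Drum 2:
Let ψ₂ = V/F and solve Σ zᵢ(Kᵢ−1)/(1+ψ₂(Kᵢ−1)) = 0.
Feasibility: ΣzᵢKᵢ = 1.569, Σzᵢ/Kᵢ = 1.111 — both > 1, two phases present.
Binary case is linear: z₁(K₁−1)(1+ψ₂(K₂−1)) + z₂(K₂−1)(1+ψ₂(K₁−1)) = 0
⇒ ψ₂ = [z₁(K₁−1)+z₂(K₂−1)] / [−(K₁−1)(K₂−1)] = 0.5693/0.7290 = 0.781
  n-butane: x = 0.217, y = 0.570
  acetone: x = 0.783, y = 0.430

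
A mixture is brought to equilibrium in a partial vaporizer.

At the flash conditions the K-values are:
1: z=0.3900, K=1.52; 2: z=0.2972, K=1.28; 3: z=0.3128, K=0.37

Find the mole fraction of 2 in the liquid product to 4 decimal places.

Rachford–Rice: g(ψ) = Σ zᵢ(Kᵢ−1)/(1+ψ(Kᵢ−1)) = 0.
Check two-phase: ΣzᵢKᵢ = 1.0890 > 1 and Σzᵢ/Kᵢ = 1.3342 > 1, so g(0) = 0.0890 > 0 and g(1) = -0.3342 < 0.
Newton iteration, ψ⁰ = 0.5:
  ψ = 0.5000: g = -0.05374, g' = -0.3489 → ψ = 0.3460
  ψ = 0.3460: g = -0.00425, g' = -0.2981 → ψ = 0.3317
Converged at ψ = 0.3317.
Compositions from xᵢ = zᵢ/(1+ψ(Kᵢ−1)), yᵢ = Kᵢxᵢ:
  1: x = 0.3326, y = 0.5056
  2: x = 0.2719, y = 0.3481
  3: x = 0.3954, y = 0.1463

x_2 = 0.2719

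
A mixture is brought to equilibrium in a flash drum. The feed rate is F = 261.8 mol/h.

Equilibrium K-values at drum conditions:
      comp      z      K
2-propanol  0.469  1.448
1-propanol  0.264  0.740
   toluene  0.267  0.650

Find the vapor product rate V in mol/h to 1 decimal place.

V = 90.9 mol/h

Rachford–Rice: g(V/F) = Σ zᵢ(Kᵢ−1)/(1+V/F(Kᵢ−1)) = 0.
Check two-phase: ΣzᵢKᵢ = 1.048 > 1 and Σzᵢ/Kᵢ = 1.091 > 1, so g(0) = 0.048 > 0 and g(1) = -0.091 < 0.
Newton iteration, V/F⁰ = 0.5:
  V/F = 0.500: g = -0.0205, g' = -0.134 → V/F = 0.347
Converged at V/F = 0.347.
Then V = V/F·F = 0.3472·261.8 = 90.9 mol/h and L = F − V = 170.9 mol/h.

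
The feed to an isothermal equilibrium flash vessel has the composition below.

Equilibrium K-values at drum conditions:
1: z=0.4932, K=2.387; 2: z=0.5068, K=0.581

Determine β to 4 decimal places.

β = 0.8117

Let β = V/F and solve Σ zᵢ(Kᵢ−1)/(1+β(Kᵢ−1)) = 0.
g(0) = ΣzᵢKᵢ − 1 = 0.4717 and g(1) = 1 − Σzᵢ/Kᵢ = -0.0789, so a root lies in (0, 1).
Binary case is linear: z₁(K₁−1)(1+β(K₂−1)) + z₂(K₂−1)(1+β(K₁−1)) = 0
⇒ β = [z₁(K₁−1)+z₂(K₂−1)] / [−(K₁−1)(K₂−1)] = 0.47172/0.58115 = 0.8117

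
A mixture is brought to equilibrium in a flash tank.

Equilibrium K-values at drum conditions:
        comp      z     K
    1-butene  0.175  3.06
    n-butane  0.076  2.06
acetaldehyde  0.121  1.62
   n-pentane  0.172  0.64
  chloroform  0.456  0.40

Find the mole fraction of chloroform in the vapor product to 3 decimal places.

Rachford–Rice: g(V/F) = Σ zᵢ(Kᵢ−1)/(1+V/F(Kᵢ−1)) = 0.
g(0) = ΣzᵢKᵢ − 1 = 0.181 and g(1) = 1 − Σzᵢ/Kᵢ = -0.578, so a root lies in (0, 1).
Newton–Raphson from V/F = 0.5:
  V/F = 0.500: g = -0.1789, g' = -0.612 → V/F = 0.208
  V/F = 0.208: g = 0.0055, g' = -0.698 → V/F = 0.216
Converged at V/F = 0.216.
Compositions from xᵢ = zᵢ/(1+V/F(Kᵢ−1)), yᵢ = Kᵢxᵢ:
  1-butene: x = 0.121, y = 0.371
  n-butane: x = 0.062, y = 0.127
  acetaldehyde: x = 0.107, y = 0.173
  n-pentane: x = 0.186, y = 0.119
  chloroform: x = 0.524, y = 0.210

y_chloroform = 0.210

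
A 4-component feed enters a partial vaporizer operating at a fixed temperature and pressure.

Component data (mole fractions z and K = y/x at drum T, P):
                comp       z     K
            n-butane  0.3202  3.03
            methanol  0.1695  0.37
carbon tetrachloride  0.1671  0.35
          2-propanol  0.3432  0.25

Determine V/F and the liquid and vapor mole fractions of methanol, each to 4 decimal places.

V/F = 0.1252, x_methanol = 0.1840, y_methanol = 0.0681

Material balance + equilibrium reduce to Σ zᵢ(Kᵢ−1)/(1+V/F(Kᵢ−1)) = 0.
Feasibility: ΣzᵢKᵢ = 1.1772, Σzᵢ/Kᵢ = 2.4140 — both > 1, two phases present.
Newton–Raphson from V/F = 0.5:
  V/F = 0.5000: g = -0.40606, g' = -1.1175 → V/F = 0.1366
  V/F = 0.1366: g = -0.01398, g' = -1.2139 → V/F = 0.1251
  V/F = 0.1251: g = 0.00013, g' = -1.2371 → V/F = 0.1252
Converged at V/F = 0.1252.
Compositions from xᵢ = zᵢ/(1+V/F(Kᵢ−1)), yᵢ = Kᵢxᵢ:
  n-butane: x = 0.2553, y = 0.7736
  methanol: x = 0.1840, y = 0.0681
  carbon tetrachloride: x = 0.1819, y = 0.0637
  2-propanol: x = 0.3788, y = 0.0947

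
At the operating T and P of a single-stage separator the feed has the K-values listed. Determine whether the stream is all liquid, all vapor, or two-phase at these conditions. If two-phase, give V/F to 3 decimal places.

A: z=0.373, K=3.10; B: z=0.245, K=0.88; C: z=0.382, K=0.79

all vapor

ΣzᵢKᵢ = 1.674; Σzᵢ/Kᵢ = 0.882.
Since Σzᵢ/Kᵢ < 1 the mixture is above its dew point — single vapor phase.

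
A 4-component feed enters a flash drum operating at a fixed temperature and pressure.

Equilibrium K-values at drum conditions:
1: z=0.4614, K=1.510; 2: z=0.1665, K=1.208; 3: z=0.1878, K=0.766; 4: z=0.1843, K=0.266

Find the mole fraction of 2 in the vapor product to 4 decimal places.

Iterate (Newton) starting at ψ = 0.32:
  ψ = 0.3200: g = 0.01046, g' = -0.2767 → ψ = 0.3578
  ψ = 0.3578: g = -0.00019, g' = -0.2869 → ψ = 0.3572
Converged at ψ = 0.3572.
Compositions from xᵢ = zᵢ/(1+ψ(Kᵢ−1)), yᵢ = Kᵢxᵢ:
  1: x = 0.3903, y = 0.5894
  2: x = 0.1550, y = 0.1872
  3: x = 0.2049, y = 0.1570
  4: x = 0.2498, y = 0.0664

y_2 = 0.1872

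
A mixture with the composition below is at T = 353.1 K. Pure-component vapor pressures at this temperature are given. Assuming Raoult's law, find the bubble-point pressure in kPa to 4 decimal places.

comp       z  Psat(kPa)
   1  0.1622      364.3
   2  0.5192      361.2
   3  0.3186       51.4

Pbub = 263.0005 kPa

At the bubble point ψ → 0, so ΣzᵢKᵢ = 1 with Kᵢ = Pᵢˢᵃᵗ/P ⇒ P = ΣzᵢPᵢˢᵃᵗ.
P = 0.1622·364.3 + 0.5192·361.2 + 0.3186·51.4 = 263.0005 kPa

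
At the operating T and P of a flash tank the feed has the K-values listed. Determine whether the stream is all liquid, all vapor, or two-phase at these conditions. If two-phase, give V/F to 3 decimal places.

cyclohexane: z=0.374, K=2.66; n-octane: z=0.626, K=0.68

two-phase, V/F = 0.792

ΣzᵢKᵢ = 1.421; Σzᵢ/Kᵢ = 1.061.
Both exceed 1, so a two-phase solution exists.
Rachford–Rice: g(ψ) = Σ zᵢ(Kᵢ−1)/(1+ψ(Kᵢ−1)) = 0.
Binary case is linear: z₁(K₁−1)(1+ψ(K₂−1)) + z₂(K₂−1)(1+ψ(K₁−1)) = 0
⇒ ψ = [z₁(K₁−1)+z₂(K₂−1)] / [−(K₁−1)(K₂−1)] = 0.4205/0.5312 = 0.792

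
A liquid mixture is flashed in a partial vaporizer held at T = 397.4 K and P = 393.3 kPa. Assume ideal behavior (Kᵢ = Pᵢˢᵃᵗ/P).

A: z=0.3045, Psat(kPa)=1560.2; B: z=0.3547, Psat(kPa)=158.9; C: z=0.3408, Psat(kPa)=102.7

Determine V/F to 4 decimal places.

V/F = 0.2219

Raoult's law: Kᵢ = Pᵢˢᵃᵗ/P = Pᵢˢᵃᵗ/393.3.
  K_A = 1560.2/393.3 = 3.966946, K_B = 158.9/393.3 = 0.404017, K_C = 102.7/393.3 = 0.261124
Material balance + equilibrium reduce to Σ zᵢ(Kᵢ−1)/(1+V/F(Kᵢ−1)) = 0.
Check two-phase: ΣzᵢKᵢ = 1.4402 > 1 and Σzᵢ/Kᵢ = 2.2598 > 1, so g(0) = 0.4402 > 0 and g(1) = -1.2598 < 0.
Iterate (Newton) starting at V/F = 0.64:
  V/F = 0.6400: g = -0.50780, g' = -1.3179 → V/F = 0.2547
  V/F = 0.2547: g = -0.04480, g' = -1.3271 → V/F = 0.2209
  V/F = 0.2209: g = 0.00136, g' = -1.4109 → V/F = 0.2219
Converged at V/F = 0.2219.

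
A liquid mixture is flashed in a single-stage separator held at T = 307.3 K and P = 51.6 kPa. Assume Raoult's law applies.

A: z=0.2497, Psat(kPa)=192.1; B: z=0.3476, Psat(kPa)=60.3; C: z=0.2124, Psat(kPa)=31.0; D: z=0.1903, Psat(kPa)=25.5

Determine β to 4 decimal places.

Raoult's law: Kᵢ = Pᵢˢᵃᵗ/P = Pᵢˢᵃᵗ/51.6.
  K_A = 192.1/51.6 = 3.722868, K_B = 60.3/51.6 = 1.168605, K_C = 31.0/51.6 = 0.600775, K_D = 25.5/51.6 = 0.494186
Material balance + equilibrium reduce to Σ zᵢ(Kᵢ−1)/(1+β(Kᵢ−1)) = 0.
Check two-phase: ΣzᵢKᵢ = 1.5575 > 1 and Σzᵢ/Kᵢ = 1.1031 > 1, so g(0) = 0.5575 > 0 and g(1) = -0.1031 < 0.
Iterate (Newton) starting at β = 0.54:
  β = 0.5400: g = 0.08841, g' = -0.4588 → β = 0.7327
  β = 0.7327: g = 0.00638, g' = -0.4047 → β = 0.7485
Converged at β = 0.7485.

β = 0.7485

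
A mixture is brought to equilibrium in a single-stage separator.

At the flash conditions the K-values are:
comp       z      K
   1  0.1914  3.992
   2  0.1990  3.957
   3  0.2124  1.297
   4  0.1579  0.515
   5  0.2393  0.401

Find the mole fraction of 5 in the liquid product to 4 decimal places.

x_5 = 0.4553

Material balance + equilibrium reduce to Σ zᵢ(Kᵢ−1)/(1+β(Kᵢ−1)) = 0.
Feasibility: ΣzᵢKᵢ = 2.0043, Σzᵢ/Kᵢ = 1.1654 — both > 1, two phases present.
Newton–Raphson from β = 0.5:
  β = 0.5000: g = 0.21606, g' = -0.8122 → β = 0.7660
  β = 0.7660: g = 0.01884, g' = -0.7210 → β = 0.7922
  β = 0.7922: g = -0.00008, g' = -0.7278 → β = 0.7920
Converged at β = 0.7920.
Compositions from xᵢ = zᵢ/(1+β(Kᵢ−1)), yᵢ = Kᵢxᵢ:
  1: x = 0.0568, y = 0.2267
  2: x = 0.0595, y = 0.2356
  3: x = 0.1720, y = 0.2230
  4: x = 0.2564, y = 0.1320
  5: x = 0.4553, y = 0.1826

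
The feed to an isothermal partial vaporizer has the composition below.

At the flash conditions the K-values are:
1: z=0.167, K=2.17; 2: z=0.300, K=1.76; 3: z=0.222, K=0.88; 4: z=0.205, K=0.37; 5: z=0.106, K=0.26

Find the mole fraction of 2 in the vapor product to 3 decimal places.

Let ψ = V/F and solve Σ zᵢ(Kᵢ−1)/(1+ψ(Kᵢ−1)) = 0.
Feasibility: ΣzᵢKᵢ = 1.189, Σzᵢ/Kᵢ = 1.461 — both > 1, two phases present.
Newton iteration, ψ⁰ = 0.44:
  ψ = 0.440: g = -0.0233, g' = -0.484 → ψ = 0.392
  ψ = 0.392: g = -0.0003, g' = -0.472 → ψ = 0.391
Converged at ψ = 0.391.
Compositions from xᵢ = zᵢ/(1+ψ(Kᵢ−1)), yᵢ = Kᵢxᵢ:
  1: x = 0.115, y = 0.249
  2: x = 0.231, y = 0.407
  3: x = 0.233, y = 0.205
  4: x = 0.272, y = 0.101
  5: x = 0.149, y = 0.039

y_2 = 0.407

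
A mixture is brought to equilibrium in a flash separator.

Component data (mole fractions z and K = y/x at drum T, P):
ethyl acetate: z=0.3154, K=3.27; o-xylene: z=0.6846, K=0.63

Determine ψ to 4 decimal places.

Material balance + equilibrium reduce to Σ zᵢ(Kᵢ−1)/(1+ψ(Kᵢ−1)) = 0.
g(0) = ΣzᵢKᵢ − 1 = 0.4627 and g(1) = 1 − Σzᵢ/Kᵢ = -0.1831, so a root lies in (0, 1).
Newton–Raphson from ψ = 0.5:
  ψ = 0.5000: g = 0.02454, g' = -0.4976 → ψ = 0.5493
  ψ = 0.5493: g = 0.00072, g' = -0.4695 → ψ = 0.5508
Converged at ψ = 0.5508.

ψ = 0.5508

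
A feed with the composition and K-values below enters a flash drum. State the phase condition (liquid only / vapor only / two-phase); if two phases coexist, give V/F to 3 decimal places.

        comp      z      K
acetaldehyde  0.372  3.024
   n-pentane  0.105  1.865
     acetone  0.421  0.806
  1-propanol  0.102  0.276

ΣzᵢKᵢ = 1.688; Σzᵢ/Kᵢ = 1.071.
Both exceed 1, so a two-phase solution exists.
Material balance + equilibrium reduce to Σ zᵢ(Kᵢ−1)/(1+ψ(Kᵢ−1)) = 0.
Newton–Raphson from ψ = 0.5:
  ψ = 0.500: g = 0.2314, g' = -0.566 → ψ = 0.909
  ψ = 0.909: g = 0.0007, g' = -0.695 → ψ = 0.910
Converged at ψ = 0.910.

two-phase, V/F = 0.910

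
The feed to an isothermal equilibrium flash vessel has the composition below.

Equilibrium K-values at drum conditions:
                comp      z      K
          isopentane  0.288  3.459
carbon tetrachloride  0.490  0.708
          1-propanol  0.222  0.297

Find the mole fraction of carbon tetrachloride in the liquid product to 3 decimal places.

x_carbon tetrachloride = 0.549

Rachford–Rice: g(ψ) = Σ zᵢ(Kᵢ−1)/(1+ψ(Kᵢ−1)) = 0.
g(0) = ΣzᵢKᵢ − 1 = 0.409 and g(1) = 1 − Σzᵢ/Kᵢ = -0.523, so a root lies in (0, 1).
Newton iteration, ψ⁰ = 0.5:
  ψ = 0.500: g = -0.0906, g' = -0.669 → ψ = 0.365
  ψ = 0.365: g = 0.0035, g' = -0.735 → ψ = 0.369
Converged at ψ = 0.369.
Compositions from xᵢ = zᵢ/(1+ψ(Kᵢ−1)), yᵢ = Kᵢxᵢ:
  isopentane: x = 0.151, y = 0.522
  carbon tetrachloride: x = 0.549, y = 0.389
  1-propanol: x = 0.300, y = 0.089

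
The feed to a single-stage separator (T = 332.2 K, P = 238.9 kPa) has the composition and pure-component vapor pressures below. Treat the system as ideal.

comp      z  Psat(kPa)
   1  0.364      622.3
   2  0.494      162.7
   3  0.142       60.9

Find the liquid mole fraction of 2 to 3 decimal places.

x_2 = 0.575

Raoult's law: Kᵢ = Pᵢˢᵃᵗ/P = Pᵢˢᵃᵗ/238.9.
  K_1 = 622.3/238.9 = 2.60486, K_2 = 162.7/238.9 = 0.68104, K_3 = 60.9/238.9 = 0.25492
Iterate (Newton) starting at V/F = 0.4:
  V/F = 0.400: g = 0.0244, g' = -0.574 → V/F = 0.443
Converged at V/F = 0.443.
Compositions from xᵢ = zᵢ/(1+V/F(Kᵢ−1)), yᵢ = Kᵢxᵢ:
  1: x = 0.213, y = 0.554
  2: x = 0.575, y = 0.392
  3: x = 0.212, y = 0.054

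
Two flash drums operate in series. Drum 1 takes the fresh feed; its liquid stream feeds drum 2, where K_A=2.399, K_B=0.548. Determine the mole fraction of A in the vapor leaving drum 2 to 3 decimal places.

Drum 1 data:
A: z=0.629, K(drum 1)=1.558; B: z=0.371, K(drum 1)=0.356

Drum 1:
Binary case is linear: z₁(K₁−1)(1+ψ₁(K₂−1)) + z₂(K₂−1)(1+ψ₁(K₁−1)) = 0
⇒ ψ₁ = [z₁(K₁−1)+z₂(K₂−1)] / [−(K₁−1)(K₂−1)] = 0.1121/0.3594 = 0.312
Drum-1 compositions:
  A: x = 0.536, y = 0.835
  B: x = 0.464, y = 0.165
Drum-2 feed = drum-1 liquid: z₂ = (0.5358, 0.4642).
Drum 2:
Binary case is linear: z₁(K₁−1)(1+ψ₂(K₂−1)) + z₂(K₂−1)(1+ψ₂(K₁−1)) = 0
⇒ ψ₂ = [z₁(K₁−1)+z₂(K₂−1)] / [−(K₁−1)(K₂−1)] = 0.5397/0.6323 = 0.854
  A: x = 0.244, y = 0.586
  B: x = 0.756, y = 0.414

y_A (drum 2) = 0.586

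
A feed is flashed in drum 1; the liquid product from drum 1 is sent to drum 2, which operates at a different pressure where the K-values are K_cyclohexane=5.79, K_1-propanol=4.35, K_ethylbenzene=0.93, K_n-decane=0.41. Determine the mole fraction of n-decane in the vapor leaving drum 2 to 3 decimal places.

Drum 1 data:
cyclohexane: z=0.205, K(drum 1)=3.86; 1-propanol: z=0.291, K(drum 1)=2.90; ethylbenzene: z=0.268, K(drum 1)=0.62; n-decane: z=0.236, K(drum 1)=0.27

y_n-decane (drum 2) = 0.224

Drum 1:
Rachford–Rice: g(ψ₁) = Σ zᵢ(Kᵢ−1)/(1+ψ₁(Kᵢ−1)) = 0.
g(0) = ΣzᵢKᵢ − 1 = 0.865 and g(1) = 1 − Σzᵢ/Kᵢ = -0.460, so a root lies in (0, 1).
Newton–Raphson from ψ₁ = 0.5:
  ψ₁ = 0.500: g = 0.1278, g' = -0.931 → ψ₁ = 0.637
  ψ₁ = 0.637: g = 0.0013, g' = -0.932 → ψ₁ = 0.639
Converged at ψ₁ = 0.639.
Drum-1 compositions:
  cyclohexane: x = 0.073, y = 0.280
  1-propanol: x = 0.131, y = 0.381
  ethylbenzene: x = 0.354, y = 0.219
  n-decane: x = 0.442, y = 0.119
Drum-2 feed = drum-1 liquid: z₂ = (0.0725, 0.1315, 0.3539, 0.4421).
Drum 2:
Let ψ₂ = V/F and solve Σ zᵢ(Kᵢ−1)/(1+ψ₂(Kᵢ−1)) = 0.
Check two-phase: ΣzᵢKᵢ = 1.502 > 1 and Σzᵢ/Kᵢ = 1.502 > 1, so g(0) = 0.502 > 0 and g(1) = -0.502 < 0.
Newton iteration, ψ₂⁰ = 0.5:
  ψ₂ = 0.500: g = -0.1287, g' = -0.662 → ψ₂ = 0.306
  ψ₂ = 0.306: g = 0.0151, g' = -0.865 → ψ₂ = 0.323
Converged at ψ₂ = 0.323.
  cyclohexane: x = 0.028, y = 0.165
  1-propanol: x = 0.063, y = 0.275
  ethylbenzene: x = 0.362, y = 0.337
  n-decane: x = 0.546, y = 0.224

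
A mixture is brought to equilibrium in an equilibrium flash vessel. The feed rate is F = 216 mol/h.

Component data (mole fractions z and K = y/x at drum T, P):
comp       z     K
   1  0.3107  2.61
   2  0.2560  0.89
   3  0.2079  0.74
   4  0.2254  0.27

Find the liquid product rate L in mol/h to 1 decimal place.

L = 136.5 mol/h

Material balance + equilibrium reduce to Σ zᵢ(Kᵢ−1)/(1+V/F(Kᵢ−1)) = 0.
Check two-phase: ΣzᵢKᵢ = 1.2535 > 1 and Σzᵢ/Kᵢ = 1.5224 > 1, so g(0) = 0.2535 > 0 and g(1) = -0.5224 < 0.
Newton iteration, V/F⁰ = 0.55:
  V/F = 0.5500: g = -0.10267, g' = -0.5845 → V/F = 0.3744
  V/F = 0.3744: g = -0.00355, g' = -0.5616 → V/F = 0.3680
Converged at V/F = 0.3680.
Then V = V/F·F = 0.3680·216 = 79.5 mol/h and L = F − V = 136.5 mol/h.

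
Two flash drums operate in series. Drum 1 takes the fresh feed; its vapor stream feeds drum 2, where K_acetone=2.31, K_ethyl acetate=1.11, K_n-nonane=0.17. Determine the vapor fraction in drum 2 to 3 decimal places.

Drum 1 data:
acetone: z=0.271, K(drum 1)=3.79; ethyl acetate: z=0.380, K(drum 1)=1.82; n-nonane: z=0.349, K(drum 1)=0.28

Drum 1:
Rachford–Rice: g(ψ₁) = Σ zᵢ(Kᵢ−1)/(1+ψ₁(Kᵢ−1)) = 0.
Check two-phase: ΣzᵢKᵢ = 1.816 > 1 and Σzᵢ/Kᵢ = 1.527 > 1, so g(0) = 0.816 > 0 and g(1) = -0.527 < 0.
Iterate (Newton) starting at ψ₁ = 0.49:
  ψ₁ = 0.490: g = 0.1534, g' = -0.938 → ψ₁ = 0.654
  ψ₁ = 0.654: g = -0.0039, g' = -1.018 → ψ₁ = 0.650
Converged at ψ₁ = 0.650.
Drum-1 compositions:
  acetone: x = 0.096, y = 0.365
  ethyl acetate: x = 0.248, y = 0.451
  n-nonane: x = 0.656, y = 0.184
Drum-2 feed = drum-1 vapor: z₂ = (0.3652, 0.4512, 0.1836).
Drum 2:
Material balance + equilibrium reduce to Σ zᵢ(Kᵢ−1)/(1+ψ₂(Kᵢ−1)) = 0.
g(0) = ΣzᵢKᵢ − 1 = 0.376 and g(1) = 1 − Σzᵢ/Kᵢ = -0.645, so a root lies in (0, 1).
Newton–Raphson from ψ₂ = 0.32:
  ψ₂ = 0.320: g = 0.1775, g' = -0.551 → ψ₂ = 0.642
  ψ₂ = 0.642: g = -0.0203, g' = -0.770 → ψ₂ = 0.616
  ψ₂ = 0.616: g = -0.0006, g' = -0.726 → ψ₂ = 0.615
Converged at ψ₂ = 0.615.
  acetone: x = 0.202, y = 0.467
  ethyl acetate: x = 0.423, y = 0.469
  n-nonane: x = 0.375, y = 0.064

V/F (drum 2) = 0.615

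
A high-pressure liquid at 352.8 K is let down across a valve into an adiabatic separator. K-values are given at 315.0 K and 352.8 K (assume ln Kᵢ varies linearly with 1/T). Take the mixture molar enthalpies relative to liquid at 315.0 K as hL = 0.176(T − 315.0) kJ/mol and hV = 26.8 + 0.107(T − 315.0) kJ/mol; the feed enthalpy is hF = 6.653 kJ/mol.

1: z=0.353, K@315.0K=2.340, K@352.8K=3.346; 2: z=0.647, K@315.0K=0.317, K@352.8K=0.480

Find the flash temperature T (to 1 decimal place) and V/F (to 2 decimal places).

Adiabatic flash: solve Rachford–Rice at each trial T, then check hF = ψ·hV(T) + (1−ψ)·hL(T).
  T = 315.0 K: K = (2.340, 0.317), RR gives ψ = 0.034, H_out = 0.911 kJ/mol
  T = 352.8 K: K = (3.346, 0.480), RR gives ψ = 0.403, H_out = 16.403 kJ/mol
  T = 333.9 K: K = (2.827, 0.395), RR gives ψ = 0.229, H_out = 9.164 kJ/mol
  T = 324.4 K: K = (2.578, 0.355), RR gives ψ = 0.137, H_out = 5.234 kJ/mol
  T = 329.1 K: K = (2.700, 0.374), RR gives ψ = 0.183, H_out = 7.219 kJ/mol
  T = 326.8 K: K = (2.640, 0.365), RR gives ψ = 0.161, H_out = 6.259 kJ/mol
Linear interpolation between T = 326.8 (H_out = 6.259) and T = 329.1 (H_out = 7.219) on hF = 6.653 gives T ≈ 327.7 K, at which ψ = 0.17.

T = 327.7 K, V/F = 0.17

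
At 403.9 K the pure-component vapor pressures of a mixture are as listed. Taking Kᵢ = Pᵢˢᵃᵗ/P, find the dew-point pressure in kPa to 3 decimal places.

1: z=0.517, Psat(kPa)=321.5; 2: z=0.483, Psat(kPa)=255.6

At the dew point ψ → 1, so Σzᵢ/Kᵢ = 1 with Kᵢ = Pᵢˢᵃᵗ/P ⇒ 1/P = Σzᵢ/Pᵢˢᵃᵗ.
1/P = 0.517/321.5 + 0.483/255.6 = 0.003498 ⇒ P = 285.897 kPa

Pdew = 285.897 kPa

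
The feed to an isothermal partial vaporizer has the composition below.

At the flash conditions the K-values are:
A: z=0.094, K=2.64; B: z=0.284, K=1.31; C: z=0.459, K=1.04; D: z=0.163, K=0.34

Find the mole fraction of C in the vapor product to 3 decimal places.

Newton iteration, ψ⁰ = 0.31:
  ψ = 0.310: g = 0.0654, g' = -0.247 → ψ = 0.575
  ψ = 0.575: g = -0.0014, g' = -0.272 → ψ = 0.570
Converged at ψ = 0.570.
Compositions from xᵢ = zᵢ/(1+ψ(Kᵢ−1)), yᵢ = Kᵢxᵢ:
  A: x = 0.049, y = 0.128
  B: x = 0.241, y = 0.316
  C: x = 0.449, y = 0.467
  D: x = 0.261, y = 0.089

y_C = 0.467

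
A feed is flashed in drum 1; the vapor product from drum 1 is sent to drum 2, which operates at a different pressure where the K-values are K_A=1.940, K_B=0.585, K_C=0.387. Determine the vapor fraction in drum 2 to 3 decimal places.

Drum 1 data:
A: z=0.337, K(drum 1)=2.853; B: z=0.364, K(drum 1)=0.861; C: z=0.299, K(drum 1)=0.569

V/F (drum 2) = 0.128

Drum 1:
Rachford–Rice: g(ψ₁) = Σ zᵢ(Kᵢ−1)/(1+ψ₁(Kᵢ−1)) = 0.
g(0) = ΣzᵢKᵢ − 1 = 0.445 and g(1) = 1 − Σzᵢ/Kᵢ = -0.066, so a root lies in (0, 1).
Newton iteration, ψ₁⁰ = 0.5:
  ψ₁ = 0.500: g = 0.1055, g' = -0.410 → ψ₁ = 0.757
  ψ₁ = 0.757: g = 0.0120, g' = -0.332 → ψ₁ = 0.793
  ψ₁ = 0.793: g = 0.0001, g' = -0.327 → ψ₁ = 0.794
Converged at ψ₁ = 0.794.
Drum-1 compositions:
  A: x = 0.136, y = 0.389
  B: x = 0.409, y = 0.352
  C: x = 0.454, y = 0.259
Drum-2 feed = drum-1 vapor: z₂ = (0.3891, 0.3523, 0.2586).
Drum 2:
Let ψ₂ = V/F and solve Σ zᵢ(Kᵢ−1)/(1+ψ₂(Kᵢ−1)) = 0.
g(0) = ΣzᵢKᵢ − 1 = 0.061 and g(1) = 1 − Σzᵢ/Kᵢ = -0.471, so a root lies in (0, 1).
Newton–Raphson from ψ₂ = 0.5:
  ψ₂ = 0.500: g = -0.1642, g' = -0.458 → ψ₂ = 0.141
  ψ₂ = 0.141: g = -0.0059, g' = -0.453 → ψ₂ = 0.128
Converged at ψ₂ = 0.128.
  A: x = 0.347, y = 0.674
  B: x = 0.372, y = 0.218
  C: x = 0.281, y = 0.109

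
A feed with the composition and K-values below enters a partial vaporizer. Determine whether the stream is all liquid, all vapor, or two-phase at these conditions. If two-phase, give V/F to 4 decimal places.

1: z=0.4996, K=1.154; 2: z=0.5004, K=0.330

ΣzᵢKᵢ = 0.7417; Σzᵢ/Kᵢ = 1.9493.
Since ΣzᵢKᵢ < 1 the mixture is below its bubble point — single liquid phase.

all liquid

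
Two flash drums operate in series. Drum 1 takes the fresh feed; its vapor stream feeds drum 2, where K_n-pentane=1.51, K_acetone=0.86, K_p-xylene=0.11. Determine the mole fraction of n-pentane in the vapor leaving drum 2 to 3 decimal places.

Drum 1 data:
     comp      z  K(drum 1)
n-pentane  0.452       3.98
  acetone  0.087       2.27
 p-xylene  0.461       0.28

y_n-pentane (drum 2) = 0.863

Drum 1:
Material balance + equilibrium reduce to Σ zᵢ(Kᵢ−1)/(1+ψ₁(Kᵢ−1)) = 0.
g(0) = ΣzᵢKᵢ − 1 = 1.126 and g(1) = 1 − Σzᵢ/Kᵢ = -0.798, so a root lies in (0, 1).
Iterate (Newton) starting at ψ₁ = 0.44:
  ψ₁ = 0.440: g = 0.1678, g' = -1.321 → ψ₁ = 0.567
  ψ₁ = 0.567: g = 0.0041, g' = -1.285 → ψ₁ = 0.570
Converged at ψ₁ = 0.570.
Drum-1 compositions:
  n-pentane: x = 0.167, y = 0.666
  acetone: x = 0.050, y = 0.115
  p-xylene: x = 0.782, y = 0.219
Drum-2 feed = drum-1 vapor: z₂ = (0.6665, 0.1145, 0.2190).
Drum 2:
Rachford–Rice: g(ψ₂) = Σ zᵢ(Kᵢ−1)/(1+ψ₂(Kᵢ−1)) = 0.
Check two-phase: ΣzᵢKᵢ = 1.129 > 1 and Σzᵢ/Kᵢ = 2.565 > 1, so g(0) = 0.129 > 0 and g(1) = -1.565 < 0.
Newton–Raphson from ψ₂ = 0.59:
  ψ₂ = 0.590: g = -0.1666, g' = -0.874 → ψ₂ = 0.399
  ψ₂ = 0.399: g = -0.0370, g' = -0.540 → ψ₂ = 0.331
  ψ₂ = 0.331: g = -0.0022, g' = -0.478 → ψ₂ = 0.326
Converged at ψ₂ = 0.326.
  n-pentane: x = 0.571, y = 0.863
  acetone: x = 0.120, y = 0.103
  p-xylene: x = 0.309, y = 0.034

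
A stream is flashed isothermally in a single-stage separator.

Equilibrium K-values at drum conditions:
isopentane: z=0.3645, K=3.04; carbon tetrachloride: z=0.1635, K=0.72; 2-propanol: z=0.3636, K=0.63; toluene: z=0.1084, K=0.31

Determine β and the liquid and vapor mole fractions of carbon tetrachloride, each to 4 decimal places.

β = 0.5621, x_carbon tetrachloride = 0.1940, y_carbon tetrachloride = 0.1397

Let β = V/F and solve Σ zᵢ(Kᵢ−1)/(1+β(Kᵢ−1)) = 0.
g(0) = ΣzᵢKᵢ − 1 = 0.4885 and g(1) = 1 − Σzᵢ/Kᵢ = -0.2738, so a root lies in (0, 1).
Newton iteration, β⁰ = 0.35:
  β = 0.3500: g = 0.12992, g' = -0.6875 → β = 0.5390
  β = 0.5390: g = 0.01313, g' = -0.5704 → β = 0.5620
  β = 0.5620: g = 0.00007, g' = -0.5643 → β = 0.5621
Converged at β = 0.5621.
Compositions from xᵢ = zᵢ/(1+β(Kᵢ−1)), yᵢ = Kᵢxᵢ:
  isopentane: x = 0.1698, y = 0.5162
  carbon tetrachloride: x = 0.1940, y = 0.1397
  2-propanol: x = 0.4591, y = 0.2892
  toluene: x = 0.1771, y = 0.0549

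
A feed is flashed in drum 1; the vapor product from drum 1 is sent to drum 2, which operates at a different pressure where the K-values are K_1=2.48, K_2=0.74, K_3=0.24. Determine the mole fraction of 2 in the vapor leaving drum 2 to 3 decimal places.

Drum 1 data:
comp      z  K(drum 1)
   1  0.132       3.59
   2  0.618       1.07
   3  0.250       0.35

Drum 1:
Rachford–Rice: g(ψ₁) = Σ zᵢ(Kᵢ−1)/(1+ψ₁(Kᵢ−1)) = 0.
g(0) = ΣzᵢKᵢ − 1 = 0.223 and g(1) = 1 − Σzᵢ/Kᵢ = -0.329, so a root lies in (0, 1).
Newton iteration, ψ₁⁰ = 0.5:
  ψ₁ = 0.500: g = -0.0500, g' = -0.403 → ψ₁ = 0.376
  ψ₁ = 0.376: g = 0.0003, g' = -0.415 → ψ₁ = 0.377
Converged at ψ₁ = 0.377.
Drum-1 compositions:
  1: x = 0.067, y = 0.240
  2: x = 0.602, y = 0.644
  3: x = 0.331, y = 0.116
Drum-2 feed = drum-1 vapor: z₂ = (0.2399, 0.6443, 0.1159).
Drum 2:
Material balance + equilibrium reduce to Σ zᵢ(Kᵢ−1)/(1+ψ₂(Kᵢ−1)) = 0.
Feasibility: ΣzᵢKᵢ = 1.099, Σzᵢ/Kᵢ = 1.450 — both > 1, two phases present.
Iterate (Newton) starting at ψ₂ = 0.5:
  ψ₂ = 0.500: g = -0.1306, g' = -0.405 → ψ₂ = 0.178
  ψ₂ = 0.178: g = 0.0036, g' = -0.467 → ψ₂ = 0.185
  ψ₂ = 0.185: g = 0.0000, g' = -0.462 → ψ₂ = 0.186
Converged at ψ₂ = 0.186.
  1: x = 0.188, y = 0.467
  2: x = 0.677, y = 0.501
  3: x = 0.135, y = 0.032

y_2 (drum 2) = 0.501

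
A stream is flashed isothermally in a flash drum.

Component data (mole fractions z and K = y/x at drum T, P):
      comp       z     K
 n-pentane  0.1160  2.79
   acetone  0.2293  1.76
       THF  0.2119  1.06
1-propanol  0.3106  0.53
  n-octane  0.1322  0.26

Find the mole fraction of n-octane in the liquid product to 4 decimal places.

Let ψ = V/F and solve Σ zᵢ(Kᵢ−1)/(1+ψ(Kᵢ−1)) = 0.
Check two-phase: ΣzᵢKᵢ = 1.1508 > 1 and Σzᵢ/Kᵢ = 1.4663 > 1, so g(0) = 0.1508 > 0 and g(1) = -0.4663 < 0.
Newton iteration, ψ⁰ = 0.5:
  ψ = 0.5000: g = -0.09791, g' = -0.4734 → ψ = 0.2932
  ψ = 0.2932: g = -0.00306, g' = -0.4595 → ψ = 0.2865
Converged at ψ = 0.2865.
Compositions from xᵢ = zᵢ/(1+ψ(Kᵢ−1)), yᵢ = Kᵢxᵢ:
  n-pentane: x = 0.0767, y = 0.2139
  acetone: x = 0.1883, y = 0.3314
  THF: x = 0.2083, y = 0.2208
  1-propanol: x = 0.3589, y = 0.1902
  n-octane: x = 0.1678, y = 0.0436

x_n-octane = 0.1678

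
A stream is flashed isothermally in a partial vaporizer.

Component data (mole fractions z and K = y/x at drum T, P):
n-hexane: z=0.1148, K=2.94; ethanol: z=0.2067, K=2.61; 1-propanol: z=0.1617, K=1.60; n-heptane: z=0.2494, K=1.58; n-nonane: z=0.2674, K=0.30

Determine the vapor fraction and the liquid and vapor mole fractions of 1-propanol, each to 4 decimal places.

Newton–Raphson from ψ = 0.7:
  ψ = 0.7000: g = 0.05509, g' = -0.7712 → ψ = 0.7714
  ψ = 0.7714: g = -0.00302, g' = -0.8624 → ψ = 0.7679
Converged at ψ = 0.7679.
Compositions from xᵢ = zᵢ/(1+ψ(Kᵢ−1)), yᵢ = Kᵢxᵢ:
  n-hexane: x = 0.0461, y = 0.1356
  ethanol: x = 0.0924, y = 0.2412
  1-propanol: x = 0.1107, y = 0.1771
  n-heptane: x = 0.1725, y = 0.2726
  n-nonane: x = 0.5782, y = 0.1735

ψ = 0.7679, x_1-propanol = 0.1107, y_1-propanol = 0.1771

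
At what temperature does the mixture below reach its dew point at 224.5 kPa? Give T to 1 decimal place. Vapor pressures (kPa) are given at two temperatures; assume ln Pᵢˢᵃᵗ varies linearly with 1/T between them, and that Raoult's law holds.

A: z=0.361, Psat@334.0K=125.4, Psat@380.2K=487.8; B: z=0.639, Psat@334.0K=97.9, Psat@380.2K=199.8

T = 372.6 K

Dew-point temperature: Σzᵢ·P/Pᵢˢᵃᵗ(T) = 1. Interpolate ln Pᵢˢᵃᵗ = aᵢ + bᵢ/T.
  T = 334.0 K: ΣzᵢP/Pᵢˢᵃᵗ = 2.1116
  T = 380.2 K: ΣzᵢP/Pᵢˢᵃᵗ = 0.8841
  T = 357.1 K: ΣzᵢP/Pᵢˢᵃᵗ = 1.3159
  T = 368.6 K: ΣzᵢP/Pᵢˢᵃᵗ = 1.0708
  T = 374.4 K: ΣzᵢP/Pᵢˢᵃᵗ = 0.9712
  T = 371.5 K: ΣzᵢP/Pᵢˢᵃᵗ = 1.0193
  T = 372.9 K: ΣzᵢP/Pᵢˢᵃᵗ = 0.9956
Interpolating between 371.5 K and 372.9 K gives T ≈ 372.6 K.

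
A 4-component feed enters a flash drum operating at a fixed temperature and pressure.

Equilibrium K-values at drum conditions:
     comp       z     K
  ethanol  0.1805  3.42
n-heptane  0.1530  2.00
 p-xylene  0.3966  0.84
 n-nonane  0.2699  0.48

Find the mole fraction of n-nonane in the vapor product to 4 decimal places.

Rachford–Rice: g(V/F) = Σ zᵢ(Kᵢ−1)/(1+V/F(Kᵢ−1)) = 0.
Check two-phase: ΣzᵢKᵢ = 1.3860 > 1 and Σzᵢ/Kᵢ = 1.1637 > 1, so g(0) = 0.3860 > 0 and g(1) = -0.1637 < 0.
Newton iteration, V/F⁰ = 0.42:
  V/F = 0.4200: g = 0.07678, g' = -0.4670 → V/F = 0.5844
  V/F = 0.5844: g = 0.00587, g' = -0.4053 → V/F = 0.5989
  V/F = 0.5989: g = 0.00002, g' = -0.4024 → V/F = 0.5990
Converged at V/F = 0.5990.
Compositions from xᵢ = zᵢ/(1+V/F(Kᵢ−1)), yᵢ = Kᵢxᵢ:
  ethanol: x = 0.0737, y = 0.2520
  n-heptane: x = 0.0957, y = 0.1914
  p-xylene: x = 0.4386, y = 0.3685
  n-nonane: x = 0.3920, y = 0.1882

y_n-nonane = 0.1882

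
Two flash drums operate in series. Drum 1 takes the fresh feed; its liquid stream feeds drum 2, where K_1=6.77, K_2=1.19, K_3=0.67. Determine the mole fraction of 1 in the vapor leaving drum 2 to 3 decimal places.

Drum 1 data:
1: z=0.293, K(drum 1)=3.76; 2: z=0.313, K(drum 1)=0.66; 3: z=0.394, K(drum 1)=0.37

Drum 1:
Rachford–Rice: g(ψ₁) = Σ zᵢ(Kᵢ−1)/(1+ψ₁(Kᵢ−1)) = 0.
Check two-phase: ΣzᵢKᵢ = 1.454 > 1 and Σzᵢ/Kᵢ = 1.617 > 1, so g(0) = 0.454 > 0 and g(1) = -0.617 < 0.
Newton–Raphson from ψ₁ = 0.5:
  ψ₁ = 0.500: g = -0.1508, g' = -0.780 → ψ₁ = 0.307
  ψ₁ = 0.307: g = 0.0116, g' = -0.940 → ψ₁ = 0.319
Converged at ψ₁ = 0.319.
Drum-1 compositions:
  1: x = 0.156, y = 0.586
  2: x = 0.351, y = 0.232
  3: x = 0.493, y = 0.182
Drum-2 feed = drum-1 liquid: z₂ = (0.1558, 0.3511, 0.4931).
Drum 2:
Material balance + equilibrium reduce to Σ zᵢ(Kᵢ−1)/(1+ψ₂(Kᵢ−1)) = 0.
Feasibility: ΣzᵢKᵢ = 1.803, Σzᵢ/Kᵢ = 1.054 — both > 1, two phases present.
Newton–Raphson from ψ₂ = 0.51:
  ψ₂ = 0.510: g = 0.0932, g' = -0.422 → ψ₂ = 0.731
  ψ₂ = 0.731: g = 0.0164, g' = -0.294 → ψ₂ = 0.787
  ψ₂ = 0.787: g = 0.0005, g' = -0.277 → ψ₂ = 0.789
Converged at ψ₂ = 0.789.
  1: x = 0.028, y = 0.190
  2: x = 0.305, y = 0.363
  3: x = 0.667, y = 0.447

y_1 (drum 2) = 0.190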